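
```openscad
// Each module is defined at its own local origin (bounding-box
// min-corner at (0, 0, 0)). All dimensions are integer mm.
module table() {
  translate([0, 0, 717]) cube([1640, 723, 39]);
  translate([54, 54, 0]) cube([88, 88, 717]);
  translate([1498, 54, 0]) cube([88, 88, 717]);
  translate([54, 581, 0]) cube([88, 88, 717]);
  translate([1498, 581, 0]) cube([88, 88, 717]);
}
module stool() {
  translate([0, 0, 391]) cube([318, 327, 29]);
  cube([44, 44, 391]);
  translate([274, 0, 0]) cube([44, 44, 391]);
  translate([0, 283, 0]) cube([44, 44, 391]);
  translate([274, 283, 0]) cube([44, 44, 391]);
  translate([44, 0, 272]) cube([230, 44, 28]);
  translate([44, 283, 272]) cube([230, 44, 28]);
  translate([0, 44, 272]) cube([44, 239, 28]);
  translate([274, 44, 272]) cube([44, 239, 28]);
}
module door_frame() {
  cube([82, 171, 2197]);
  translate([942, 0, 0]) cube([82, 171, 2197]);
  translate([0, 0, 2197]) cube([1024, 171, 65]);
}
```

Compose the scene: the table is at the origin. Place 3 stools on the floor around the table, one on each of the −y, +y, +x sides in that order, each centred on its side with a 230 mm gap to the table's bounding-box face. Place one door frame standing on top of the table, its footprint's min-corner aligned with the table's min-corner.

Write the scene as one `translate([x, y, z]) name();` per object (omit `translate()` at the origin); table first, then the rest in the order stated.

table();
translate([661, -557, 0]) stool();
translate([661, 953, 0]) stool();
translate([1870, 198, 0]) stool();
translate([0, 0, 756]) door_frame();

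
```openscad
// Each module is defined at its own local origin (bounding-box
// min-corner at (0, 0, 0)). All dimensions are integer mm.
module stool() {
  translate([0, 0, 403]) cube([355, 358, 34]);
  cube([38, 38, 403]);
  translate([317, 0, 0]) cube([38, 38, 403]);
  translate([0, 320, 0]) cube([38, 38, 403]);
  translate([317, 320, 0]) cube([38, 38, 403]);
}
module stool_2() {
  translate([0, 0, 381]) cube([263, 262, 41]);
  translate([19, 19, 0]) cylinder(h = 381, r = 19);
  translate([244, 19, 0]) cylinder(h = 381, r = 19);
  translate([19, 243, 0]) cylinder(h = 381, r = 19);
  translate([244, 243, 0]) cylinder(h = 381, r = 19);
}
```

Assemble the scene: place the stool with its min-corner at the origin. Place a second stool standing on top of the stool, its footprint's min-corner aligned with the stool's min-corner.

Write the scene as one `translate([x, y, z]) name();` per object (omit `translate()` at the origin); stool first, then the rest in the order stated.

stool();
translate([0, 0, 437]) stool_2();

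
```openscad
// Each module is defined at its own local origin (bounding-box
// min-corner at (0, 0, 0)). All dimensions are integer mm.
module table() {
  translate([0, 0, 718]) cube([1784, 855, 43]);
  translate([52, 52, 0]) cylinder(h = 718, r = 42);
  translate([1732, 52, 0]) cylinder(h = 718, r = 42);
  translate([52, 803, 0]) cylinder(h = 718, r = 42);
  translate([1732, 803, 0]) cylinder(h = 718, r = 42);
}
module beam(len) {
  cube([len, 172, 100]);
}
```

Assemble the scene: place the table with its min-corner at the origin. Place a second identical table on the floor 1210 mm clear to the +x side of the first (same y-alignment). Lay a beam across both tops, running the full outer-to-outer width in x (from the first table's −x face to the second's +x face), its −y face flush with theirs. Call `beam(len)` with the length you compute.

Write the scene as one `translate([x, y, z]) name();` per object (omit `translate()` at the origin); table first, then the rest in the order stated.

table();
translate([2994, 0, 0]) table();
translate([0, 0, 761]) beam(4778);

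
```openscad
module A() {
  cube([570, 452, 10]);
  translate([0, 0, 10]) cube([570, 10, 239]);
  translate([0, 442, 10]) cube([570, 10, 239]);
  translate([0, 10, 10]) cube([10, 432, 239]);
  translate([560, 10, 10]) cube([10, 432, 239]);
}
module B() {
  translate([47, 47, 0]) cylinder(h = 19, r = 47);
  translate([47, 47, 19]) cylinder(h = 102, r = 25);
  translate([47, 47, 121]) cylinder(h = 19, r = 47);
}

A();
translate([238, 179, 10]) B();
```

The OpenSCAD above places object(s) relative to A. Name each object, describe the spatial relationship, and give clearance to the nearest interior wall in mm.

A is an open box. B is a spool. The spool sits inside the open box, centred. The clearance to the nearest interior wall is 169 mm.

Clearances: x = 228, y = 169; minimum 169 mm.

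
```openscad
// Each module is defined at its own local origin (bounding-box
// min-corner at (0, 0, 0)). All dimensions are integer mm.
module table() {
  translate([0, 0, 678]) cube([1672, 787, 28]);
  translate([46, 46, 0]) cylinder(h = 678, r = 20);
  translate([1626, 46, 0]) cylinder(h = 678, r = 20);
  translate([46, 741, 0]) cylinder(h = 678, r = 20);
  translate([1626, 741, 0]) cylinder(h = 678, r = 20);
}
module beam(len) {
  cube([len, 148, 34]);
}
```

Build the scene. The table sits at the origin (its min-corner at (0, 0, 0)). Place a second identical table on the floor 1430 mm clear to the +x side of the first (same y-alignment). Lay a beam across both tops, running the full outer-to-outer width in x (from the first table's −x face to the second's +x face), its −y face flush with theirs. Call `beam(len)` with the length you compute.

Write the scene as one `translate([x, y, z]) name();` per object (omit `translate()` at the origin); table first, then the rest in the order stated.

table();
translate([3102, 0, 0]) table();
translate([0, 0, 706]) beam(4774);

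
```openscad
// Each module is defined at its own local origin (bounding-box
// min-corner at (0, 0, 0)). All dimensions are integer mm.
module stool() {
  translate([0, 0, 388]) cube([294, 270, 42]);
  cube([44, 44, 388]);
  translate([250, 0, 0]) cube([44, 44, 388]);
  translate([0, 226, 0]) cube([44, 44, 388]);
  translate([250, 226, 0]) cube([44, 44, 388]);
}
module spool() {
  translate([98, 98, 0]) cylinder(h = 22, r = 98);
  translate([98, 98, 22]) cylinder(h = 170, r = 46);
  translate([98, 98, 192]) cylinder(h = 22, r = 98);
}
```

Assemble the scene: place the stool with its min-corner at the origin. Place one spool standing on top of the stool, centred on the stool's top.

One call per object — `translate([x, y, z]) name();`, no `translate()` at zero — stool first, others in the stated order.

stool();
translate([49, 37, 430]) spool();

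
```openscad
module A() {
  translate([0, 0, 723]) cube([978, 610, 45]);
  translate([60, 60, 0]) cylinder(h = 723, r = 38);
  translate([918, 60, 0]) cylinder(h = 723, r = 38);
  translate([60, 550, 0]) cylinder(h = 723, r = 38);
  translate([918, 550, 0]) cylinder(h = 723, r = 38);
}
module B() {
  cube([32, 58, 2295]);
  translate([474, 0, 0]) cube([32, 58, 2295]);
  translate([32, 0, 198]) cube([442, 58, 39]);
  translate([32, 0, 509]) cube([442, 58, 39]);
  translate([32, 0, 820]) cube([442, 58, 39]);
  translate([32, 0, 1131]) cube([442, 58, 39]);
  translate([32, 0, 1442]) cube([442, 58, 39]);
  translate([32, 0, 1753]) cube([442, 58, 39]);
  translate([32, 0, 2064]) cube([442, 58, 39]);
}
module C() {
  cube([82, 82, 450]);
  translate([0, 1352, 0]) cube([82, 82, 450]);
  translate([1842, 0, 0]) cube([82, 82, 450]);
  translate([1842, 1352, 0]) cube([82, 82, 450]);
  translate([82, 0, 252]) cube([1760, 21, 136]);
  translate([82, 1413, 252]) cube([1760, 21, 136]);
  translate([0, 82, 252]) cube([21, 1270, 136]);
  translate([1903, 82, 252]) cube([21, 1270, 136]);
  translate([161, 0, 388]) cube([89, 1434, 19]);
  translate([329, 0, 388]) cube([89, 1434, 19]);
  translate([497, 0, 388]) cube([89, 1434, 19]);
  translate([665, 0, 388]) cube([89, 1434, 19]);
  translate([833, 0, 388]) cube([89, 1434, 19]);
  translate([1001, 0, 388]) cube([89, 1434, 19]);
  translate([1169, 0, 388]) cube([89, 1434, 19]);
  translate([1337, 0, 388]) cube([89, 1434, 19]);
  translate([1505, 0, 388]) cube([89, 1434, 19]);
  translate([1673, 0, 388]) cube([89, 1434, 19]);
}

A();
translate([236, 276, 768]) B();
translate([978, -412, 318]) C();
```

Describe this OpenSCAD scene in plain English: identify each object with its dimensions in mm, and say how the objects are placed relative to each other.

A is a table with a 978×610 mm rectangular top, 45 mm thick, top surface at z = 768 mm, supported by four round legs of 76 mm diameter, each leg's bounding box inset 22 mm from the nearest pair of top edges, running from the floor.

B is a wooden ladder with two side rails of 32×58 mm section and 2295 mm height, set 506 mm apart overall. Between them run 7 rectangular rungs (58 mm deep, 39 mm thick), front faces flush with the rails' −y face. The bottom of the first rung is 198 mm above the floor and each subsequent rung is 311 mm higher than the one below.

C is a bed frame 1924 mm long (x) by 1434 mm wide (y). Four 82×82 mm corner posts, 450 mm tall, at the corners of the footprint. Four rails of 21 mm thickness and 136 mm height run between adjacent posts with their undersides at z = 252 mm, their outer faces flush with the outside of the frame (the two x-running rails run between the posts' inner faces; the two y-running rails run between the posts' inner faces). 10 slats, each 89 mm wide (x) and 19 mm thick, lie across the top of the two x-running rails, running the full 1434 mm width of the frame in y; the slats are evenly spaced along x between the inner faces of the end posts with equal gaps (rounded down to the nearest mm) at the −x end and between each pair — any rounding remainder accumulates at the +x end.

The ladder is on top of the table, centred. The bed frame is beside the table with their tops flush at z = 768.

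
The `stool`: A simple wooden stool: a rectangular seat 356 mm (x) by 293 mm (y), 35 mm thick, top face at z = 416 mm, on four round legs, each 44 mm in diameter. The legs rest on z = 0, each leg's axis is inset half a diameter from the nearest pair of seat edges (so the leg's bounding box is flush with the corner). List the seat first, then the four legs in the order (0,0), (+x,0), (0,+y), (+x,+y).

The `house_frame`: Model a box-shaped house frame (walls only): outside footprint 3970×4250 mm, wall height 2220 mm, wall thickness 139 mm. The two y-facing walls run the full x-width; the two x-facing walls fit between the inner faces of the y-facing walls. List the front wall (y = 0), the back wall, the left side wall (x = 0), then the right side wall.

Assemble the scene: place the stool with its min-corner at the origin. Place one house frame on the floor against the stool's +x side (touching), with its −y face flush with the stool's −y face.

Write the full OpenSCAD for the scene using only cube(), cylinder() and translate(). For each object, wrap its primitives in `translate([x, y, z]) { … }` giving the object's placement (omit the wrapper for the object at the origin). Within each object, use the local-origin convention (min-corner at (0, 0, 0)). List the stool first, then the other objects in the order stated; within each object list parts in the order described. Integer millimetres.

translate([0, 0, 381]) cube([356, 293, 35]);
translate([22, 22, 0]) cylinder(h = 381, r = 22);
translate([334, 22, 0]) cylinder(h = 381, r = 22);
translate([22, 271, 0]) cylinder(h = 381, r = 22);
translate([334, 271, 0]) cylinder(h = 381, r = 22);
translate([356, 0, 0]) {
  cube([3970, 139, 2220]);
  translate([0, 4111, 0]) cube([3970, 139, 2220]);
  translate([0, 139, 0]) cube([139, 3972, 2220]);
  translate([3831, 139, 0]) cube([139, 3972, 2220]);
}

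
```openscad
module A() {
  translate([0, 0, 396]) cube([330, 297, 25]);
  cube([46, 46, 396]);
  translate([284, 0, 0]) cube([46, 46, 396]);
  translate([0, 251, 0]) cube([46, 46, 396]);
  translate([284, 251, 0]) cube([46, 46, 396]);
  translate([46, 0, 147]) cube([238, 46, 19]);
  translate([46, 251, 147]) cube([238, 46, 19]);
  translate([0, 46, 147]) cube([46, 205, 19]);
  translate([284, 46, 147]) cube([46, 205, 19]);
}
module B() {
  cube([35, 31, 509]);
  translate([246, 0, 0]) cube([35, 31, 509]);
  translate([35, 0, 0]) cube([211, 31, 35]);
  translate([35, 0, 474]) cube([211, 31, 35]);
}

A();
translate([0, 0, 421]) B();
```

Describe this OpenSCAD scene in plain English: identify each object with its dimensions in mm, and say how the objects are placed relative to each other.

A is a simple wooden stool: a rectangular seat 330 mm (x) by 297 mm (y), 25 mm thick, top face at z = 421 mm, on four square legs, each 46×46 mm in cross-section. The legs rest on z = 0, each flush with a corner of the seat. Four stretchers, 46 mm wide and 19 mm tall, connect adjacent legs with their undersides at z = 147 mm, each running between the inner faces of the legs it joins and aligned with the legs' outer faces on the other axis.

B is a rectangular picture frame lying in the x–z plane (depth along y). The opening is 211 mm wide (x) by 439 mm tall (z), surrounded by a border 35 mm wide on all four sides. The frame is 31 mm deep and is made of two full-height vertical stiles with two horizontal rails fitted between them.

The picture frame is on top of the stool.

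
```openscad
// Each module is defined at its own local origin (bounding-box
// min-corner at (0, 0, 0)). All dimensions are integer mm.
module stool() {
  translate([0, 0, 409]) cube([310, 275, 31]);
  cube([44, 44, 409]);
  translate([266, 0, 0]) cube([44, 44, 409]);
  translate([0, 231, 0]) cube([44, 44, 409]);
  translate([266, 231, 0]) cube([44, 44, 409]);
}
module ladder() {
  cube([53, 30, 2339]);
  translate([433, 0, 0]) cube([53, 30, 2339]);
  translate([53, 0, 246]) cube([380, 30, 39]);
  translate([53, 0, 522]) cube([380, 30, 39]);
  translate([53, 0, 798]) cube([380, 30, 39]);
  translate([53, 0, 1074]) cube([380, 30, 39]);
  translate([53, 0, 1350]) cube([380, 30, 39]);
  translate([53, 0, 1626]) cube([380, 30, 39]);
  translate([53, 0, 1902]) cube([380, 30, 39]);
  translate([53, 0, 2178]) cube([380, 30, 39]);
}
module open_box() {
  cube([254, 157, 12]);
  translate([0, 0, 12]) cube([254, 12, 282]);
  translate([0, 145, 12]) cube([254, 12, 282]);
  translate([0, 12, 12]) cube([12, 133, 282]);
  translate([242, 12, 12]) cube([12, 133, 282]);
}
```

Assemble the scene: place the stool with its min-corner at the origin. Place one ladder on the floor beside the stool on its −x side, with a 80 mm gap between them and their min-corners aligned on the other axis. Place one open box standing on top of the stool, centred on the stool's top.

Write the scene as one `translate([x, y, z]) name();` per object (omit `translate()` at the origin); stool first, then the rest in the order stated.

stool();
translate([-566, 0, 0]) ladder();
translate([28, 59, 440]) open_box();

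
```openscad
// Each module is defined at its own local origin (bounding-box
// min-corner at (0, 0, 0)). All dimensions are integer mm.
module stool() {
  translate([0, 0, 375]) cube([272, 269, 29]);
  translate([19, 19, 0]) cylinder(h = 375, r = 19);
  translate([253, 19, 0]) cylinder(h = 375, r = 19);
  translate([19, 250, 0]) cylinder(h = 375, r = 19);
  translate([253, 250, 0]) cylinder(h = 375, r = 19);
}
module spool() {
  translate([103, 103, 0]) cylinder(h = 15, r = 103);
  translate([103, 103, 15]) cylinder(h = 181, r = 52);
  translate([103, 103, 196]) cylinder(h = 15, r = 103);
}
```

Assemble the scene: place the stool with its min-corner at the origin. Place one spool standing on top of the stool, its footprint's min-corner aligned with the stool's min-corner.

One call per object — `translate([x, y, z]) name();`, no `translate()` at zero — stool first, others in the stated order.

stool();
translate([0, 0, 404]) spool();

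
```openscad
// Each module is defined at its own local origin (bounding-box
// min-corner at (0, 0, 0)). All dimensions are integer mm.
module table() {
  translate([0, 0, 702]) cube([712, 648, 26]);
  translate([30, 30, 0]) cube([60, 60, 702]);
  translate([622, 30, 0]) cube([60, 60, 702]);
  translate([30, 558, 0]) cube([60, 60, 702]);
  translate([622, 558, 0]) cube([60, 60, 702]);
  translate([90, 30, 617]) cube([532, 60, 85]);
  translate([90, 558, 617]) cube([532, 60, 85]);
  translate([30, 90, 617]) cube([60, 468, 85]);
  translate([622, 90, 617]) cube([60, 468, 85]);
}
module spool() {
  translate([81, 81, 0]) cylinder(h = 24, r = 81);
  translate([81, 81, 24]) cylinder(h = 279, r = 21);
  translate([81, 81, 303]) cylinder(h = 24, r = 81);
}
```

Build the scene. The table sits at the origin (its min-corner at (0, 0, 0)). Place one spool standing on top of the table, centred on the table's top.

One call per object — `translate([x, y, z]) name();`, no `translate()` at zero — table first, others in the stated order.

table();
translate([275, 243, 728]) spool();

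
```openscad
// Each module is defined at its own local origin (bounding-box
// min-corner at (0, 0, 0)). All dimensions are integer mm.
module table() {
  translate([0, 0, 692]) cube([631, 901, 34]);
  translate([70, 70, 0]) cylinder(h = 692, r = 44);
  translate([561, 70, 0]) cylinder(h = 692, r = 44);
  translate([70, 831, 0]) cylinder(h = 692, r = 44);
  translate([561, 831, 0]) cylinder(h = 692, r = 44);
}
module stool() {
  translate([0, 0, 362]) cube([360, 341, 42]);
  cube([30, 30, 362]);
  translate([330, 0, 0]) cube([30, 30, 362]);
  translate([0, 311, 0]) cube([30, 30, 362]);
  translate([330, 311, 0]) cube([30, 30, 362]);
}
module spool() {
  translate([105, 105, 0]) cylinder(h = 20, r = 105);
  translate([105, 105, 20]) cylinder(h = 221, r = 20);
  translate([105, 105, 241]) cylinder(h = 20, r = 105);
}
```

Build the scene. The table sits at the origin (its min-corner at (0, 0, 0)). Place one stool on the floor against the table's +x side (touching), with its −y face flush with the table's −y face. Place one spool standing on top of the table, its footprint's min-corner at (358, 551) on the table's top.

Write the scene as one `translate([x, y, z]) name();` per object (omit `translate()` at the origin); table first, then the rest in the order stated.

table();
translate([631, 0, 0]) stool();
translate([358, 551, 726]) spool();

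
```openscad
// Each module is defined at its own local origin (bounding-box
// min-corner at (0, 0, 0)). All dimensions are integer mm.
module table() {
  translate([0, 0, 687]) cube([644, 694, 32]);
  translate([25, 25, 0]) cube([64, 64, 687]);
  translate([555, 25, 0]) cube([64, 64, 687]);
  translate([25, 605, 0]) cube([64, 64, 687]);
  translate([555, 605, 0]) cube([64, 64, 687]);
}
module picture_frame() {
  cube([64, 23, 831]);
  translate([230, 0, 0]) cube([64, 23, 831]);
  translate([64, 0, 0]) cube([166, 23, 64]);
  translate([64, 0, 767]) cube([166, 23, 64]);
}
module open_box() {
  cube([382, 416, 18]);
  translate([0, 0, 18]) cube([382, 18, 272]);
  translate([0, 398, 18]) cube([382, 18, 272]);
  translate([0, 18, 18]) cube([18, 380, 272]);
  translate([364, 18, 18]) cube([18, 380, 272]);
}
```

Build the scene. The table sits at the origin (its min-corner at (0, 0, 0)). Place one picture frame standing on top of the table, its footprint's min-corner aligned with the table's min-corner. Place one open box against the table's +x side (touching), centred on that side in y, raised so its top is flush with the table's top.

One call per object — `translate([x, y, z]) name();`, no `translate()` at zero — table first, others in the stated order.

table();
translate([0, 0, 719]) picture_frame();
translate([644, 139, 429]) open_box();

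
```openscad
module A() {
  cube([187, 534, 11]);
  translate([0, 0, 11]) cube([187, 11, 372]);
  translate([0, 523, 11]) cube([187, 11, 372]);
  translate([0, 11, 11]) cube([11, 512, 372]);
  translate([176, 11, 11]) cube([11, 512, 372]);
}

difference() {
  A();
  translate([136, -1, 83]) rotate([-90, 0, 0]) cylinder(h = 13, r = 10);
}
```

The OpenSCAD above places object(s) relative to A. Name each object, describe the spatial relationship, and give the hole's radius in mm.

A is an open box. The open box has a circular hole through its front wall. The hole's radius is 10 mm.

The subtracted cylinder has r = 10 mm.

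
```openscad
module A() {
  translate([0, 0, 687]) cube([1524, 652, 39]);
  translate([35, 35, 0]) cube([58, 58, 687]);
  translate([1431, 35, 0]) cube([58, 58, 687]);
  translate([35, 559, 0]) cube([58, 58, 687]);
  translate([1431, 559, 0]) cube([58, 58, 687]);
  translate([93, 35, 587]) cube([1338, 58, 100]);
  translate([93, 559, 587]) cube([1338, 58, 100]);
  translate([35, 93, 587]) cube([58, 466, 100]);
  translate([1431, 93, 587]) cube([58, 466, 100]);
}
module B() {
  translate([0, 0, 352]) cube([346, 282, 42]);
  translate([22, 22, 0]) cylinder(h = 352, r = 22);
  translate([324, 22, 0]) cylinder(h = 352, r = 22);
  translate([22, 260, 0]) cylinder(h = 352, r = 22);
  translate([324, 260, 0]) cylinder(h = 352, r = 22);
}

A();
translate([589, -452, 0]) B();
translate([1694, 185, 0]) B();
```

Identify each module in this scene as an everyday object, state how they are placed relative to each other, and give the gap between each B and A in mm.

A is a table. B is a stool. Two stools sit around the table at the −y, +x sides. The gap between each stool and the table is 170 mm.

Each stool's nearest face is 170 mm from the table's bounding box.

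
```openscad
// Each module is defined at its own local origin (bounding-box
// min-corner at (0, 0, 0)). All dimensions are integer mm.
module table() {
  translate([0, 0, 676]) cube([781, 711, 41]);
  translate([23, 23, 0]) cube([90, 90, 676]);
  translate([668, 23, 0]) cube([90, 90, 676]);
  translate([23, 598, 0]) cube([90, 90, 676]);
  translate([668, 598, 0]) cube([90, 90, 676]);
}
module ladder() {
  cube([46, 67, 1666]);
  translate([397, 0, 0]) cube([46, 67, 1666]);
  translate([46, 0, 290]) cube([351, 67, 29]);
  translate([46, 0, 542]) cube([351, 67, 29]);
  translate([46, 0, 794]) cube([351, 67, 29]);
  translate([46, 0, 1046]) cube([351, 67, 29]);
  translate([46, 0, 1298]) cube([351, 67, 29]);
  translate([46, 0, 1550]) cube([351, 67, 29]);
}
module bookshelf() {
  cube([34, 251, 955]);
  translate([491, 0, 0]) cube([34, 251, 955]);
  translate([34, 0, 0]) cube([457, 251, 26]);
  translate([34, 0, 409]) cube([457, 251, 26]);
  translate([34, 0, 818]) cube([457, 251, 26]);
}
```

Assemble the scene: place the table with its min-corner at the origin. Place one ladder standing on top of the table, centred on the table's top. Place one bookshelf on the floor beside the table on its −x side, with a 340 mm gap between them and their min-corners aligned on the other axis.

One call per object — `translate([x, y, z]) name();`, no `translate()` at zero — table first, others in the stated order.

table();
translate([169, 322, 717]) ladder();
translate([-865, 0, 0]) bookshelf();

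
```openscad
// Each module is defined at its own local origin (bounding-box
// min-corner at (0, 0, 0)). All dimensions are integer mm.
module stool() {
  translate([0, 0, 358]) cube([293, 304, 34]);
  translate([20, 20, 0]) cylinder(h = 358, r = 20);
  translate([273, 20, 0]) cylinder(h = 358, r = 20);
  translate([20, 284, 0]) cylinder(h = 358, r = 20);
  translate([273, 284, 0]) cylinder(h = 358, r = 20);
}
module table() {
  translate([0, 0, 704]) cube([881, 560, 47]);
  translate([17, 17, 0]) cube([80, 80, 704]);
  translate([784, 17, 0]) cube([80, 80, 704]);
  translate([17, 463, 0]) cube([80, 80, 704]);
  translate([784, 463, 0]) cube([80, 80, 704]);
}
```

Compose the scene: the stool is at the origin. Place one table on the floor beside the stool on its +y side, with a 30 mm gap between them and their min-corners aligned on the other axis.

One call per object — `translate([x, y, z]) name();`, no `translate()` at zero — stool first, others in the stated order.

stool();
translate([0, 334, 0]) table();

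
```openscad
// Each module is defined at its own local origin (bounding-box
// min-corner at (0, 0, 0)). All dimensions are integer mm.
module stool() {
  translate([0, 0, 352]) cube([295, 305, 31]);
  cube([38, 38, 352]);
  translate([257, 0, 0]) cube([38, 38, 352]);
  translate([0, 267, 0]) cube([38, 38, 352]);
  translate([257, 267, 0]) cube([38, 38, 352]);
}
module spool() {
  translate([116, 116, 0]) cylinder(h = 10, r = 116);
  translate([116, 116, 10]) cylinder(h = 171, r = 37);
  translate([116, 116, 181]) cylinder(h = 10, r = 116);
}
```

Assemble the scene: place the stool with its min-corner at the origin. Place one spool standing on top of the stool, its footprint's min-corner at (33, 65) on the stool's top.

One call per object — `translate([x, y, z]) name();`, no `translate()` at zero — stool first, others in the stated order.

stool();
translate([33, 65, 383]) spool();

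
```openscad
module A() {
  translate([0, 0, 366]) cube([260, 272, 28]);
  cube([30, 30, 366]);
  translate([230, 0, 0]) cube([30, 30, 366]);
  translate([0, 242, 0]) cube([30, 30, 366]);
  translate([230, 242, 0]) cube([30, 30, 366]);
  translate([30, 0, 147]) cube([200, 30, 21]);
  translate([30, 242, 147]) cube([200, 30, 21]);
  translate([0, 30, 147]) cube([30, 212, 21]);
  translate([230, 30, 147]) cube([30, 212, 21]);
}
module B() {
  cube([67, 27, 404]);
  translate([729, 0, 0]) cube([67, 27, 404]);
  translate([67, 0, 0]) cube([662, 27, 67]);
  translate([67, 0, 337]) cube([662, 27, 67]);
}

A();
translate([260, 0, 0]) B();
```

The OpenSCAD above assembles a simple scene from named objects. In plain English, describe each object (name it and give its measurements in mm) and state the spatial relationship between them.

A is a four-legged stool. The seat is 260×272 mm, 28 mm thick, top at z = 394 mm. It stands on four square legs, each 30×30 mm in cross-section, from z = 0 to the seat underside, each flush with a corner of the seat. Four stretchers, 30 mm wide and 21 mm tall, connect adjacent legs with their undersides at z = 147 mm, each running between the inner faces of the legs it joins and aligned with the legs' outer faces on the other axis.

B is a picture frame with a 662×270 mm rectangular opening (x by z) and a uniform 67 mm border on every side. Frame depth is 27 mm along y. It is built from two vertical stiles running the full outside height and two horizontal rails spanning the gap between the stiles.

The picture frame is against the stool's +x side, with their −y faces flush.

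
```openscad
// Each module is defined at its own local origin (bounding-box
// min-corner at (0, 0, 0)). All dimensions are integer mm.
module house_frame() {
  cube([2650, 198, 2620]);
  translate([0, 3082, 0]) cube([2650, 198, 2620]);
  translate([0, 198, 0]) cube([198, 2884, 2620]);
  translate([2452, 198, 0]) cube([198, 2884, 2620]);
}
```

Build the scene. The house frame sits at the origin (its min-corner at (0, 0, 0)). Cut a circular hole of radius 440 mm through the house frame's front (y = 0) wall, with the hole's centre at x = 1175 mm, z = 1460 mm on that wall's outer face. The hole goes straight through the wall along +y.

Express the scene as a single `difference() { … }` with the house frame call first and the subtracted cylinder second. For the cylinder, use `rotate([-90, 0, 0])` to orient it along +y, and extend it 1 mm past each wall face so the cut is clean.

difference() {
  house_frame();
  translate([1175, -1, 1460]) rotate([-90, 0, 0]) cylinder(h = 200, r = 440);
}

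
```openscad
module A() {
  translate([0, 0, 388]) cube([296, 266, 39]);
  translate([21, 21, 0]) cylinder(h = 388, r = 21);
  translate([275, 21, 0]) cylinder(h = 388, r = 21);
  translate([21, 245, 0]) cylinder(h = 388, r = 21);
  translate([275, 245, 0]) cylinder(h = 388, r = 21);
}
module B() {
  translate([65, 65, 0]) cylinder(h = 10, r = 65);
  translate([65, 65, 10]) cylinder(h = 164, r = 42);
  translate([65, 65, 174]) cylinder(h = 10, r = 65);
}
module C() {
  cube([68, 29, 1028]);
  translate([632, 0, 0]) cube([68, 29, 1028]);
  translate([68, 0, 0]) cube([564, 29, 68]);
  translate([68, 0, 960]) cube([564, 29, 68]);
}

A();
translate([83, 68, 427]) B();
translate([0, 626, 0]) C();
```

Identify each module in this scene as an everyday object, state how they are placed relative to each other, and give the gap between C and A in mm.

A is a stool. B is a spool. C is a picture frame. The spool is on top of the stool, centred. The picture frame is on the floor beside the stool on its +y side. The gap between the picture frame and the stool is 360 mm.

The picture frame's nearest face is 360 mm from the stool's +y face.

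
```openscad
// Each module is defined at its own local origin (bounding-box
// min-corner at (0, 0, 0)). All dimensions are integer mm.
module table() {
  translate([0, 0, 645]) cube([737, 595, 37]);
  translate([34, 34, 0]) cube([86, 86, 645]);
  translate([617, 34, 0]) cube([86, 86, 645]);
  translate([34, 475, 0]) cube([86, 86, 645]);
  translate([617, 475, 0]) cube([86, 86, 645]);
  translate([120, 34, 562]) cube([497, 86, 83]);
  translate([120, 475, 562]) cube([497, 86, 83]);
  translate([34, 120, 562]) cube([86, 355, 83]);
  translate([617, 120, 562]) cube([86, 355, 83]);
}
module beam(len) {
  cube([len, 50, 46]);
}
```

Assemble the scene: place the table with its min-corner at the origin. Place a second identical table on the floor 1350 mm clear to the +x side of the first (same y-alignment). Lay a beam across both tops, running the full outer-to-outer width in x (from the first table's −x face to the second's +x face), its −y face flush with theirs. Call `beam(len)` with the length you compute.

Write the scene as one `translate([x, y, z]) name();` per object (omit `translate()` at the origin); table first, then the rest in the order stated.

table();
translate([2087, 0, 0]) table();
translate([0, 0, 682]) beam(2824);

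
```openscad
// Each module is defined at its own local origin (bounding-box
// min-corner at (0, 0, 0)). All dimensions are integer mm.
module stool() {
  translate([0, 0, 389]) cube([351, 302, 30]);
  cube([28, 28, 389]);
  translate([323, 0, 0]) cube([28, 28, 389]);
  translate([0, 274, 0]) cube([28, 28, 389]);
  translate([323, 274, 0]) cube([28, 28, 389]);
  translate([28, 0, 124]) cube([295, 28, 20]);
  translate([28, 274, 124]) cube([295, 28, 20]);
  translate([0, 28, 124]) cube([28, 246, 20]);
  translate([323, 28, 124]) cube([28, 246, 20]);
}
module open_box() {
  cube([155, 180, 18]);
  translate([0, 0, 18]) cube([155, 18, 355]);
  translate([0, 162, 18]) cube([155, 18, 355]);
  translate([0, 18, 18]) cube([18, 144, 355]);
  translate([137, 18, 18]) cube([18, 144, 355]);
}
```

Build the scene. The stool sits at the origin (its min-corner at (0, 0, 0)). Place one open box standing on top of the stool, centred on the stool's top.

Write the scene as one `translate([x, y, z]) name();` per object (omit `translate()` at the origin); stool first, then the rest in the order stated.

stool();
translate([98, 61, 419]) open_box();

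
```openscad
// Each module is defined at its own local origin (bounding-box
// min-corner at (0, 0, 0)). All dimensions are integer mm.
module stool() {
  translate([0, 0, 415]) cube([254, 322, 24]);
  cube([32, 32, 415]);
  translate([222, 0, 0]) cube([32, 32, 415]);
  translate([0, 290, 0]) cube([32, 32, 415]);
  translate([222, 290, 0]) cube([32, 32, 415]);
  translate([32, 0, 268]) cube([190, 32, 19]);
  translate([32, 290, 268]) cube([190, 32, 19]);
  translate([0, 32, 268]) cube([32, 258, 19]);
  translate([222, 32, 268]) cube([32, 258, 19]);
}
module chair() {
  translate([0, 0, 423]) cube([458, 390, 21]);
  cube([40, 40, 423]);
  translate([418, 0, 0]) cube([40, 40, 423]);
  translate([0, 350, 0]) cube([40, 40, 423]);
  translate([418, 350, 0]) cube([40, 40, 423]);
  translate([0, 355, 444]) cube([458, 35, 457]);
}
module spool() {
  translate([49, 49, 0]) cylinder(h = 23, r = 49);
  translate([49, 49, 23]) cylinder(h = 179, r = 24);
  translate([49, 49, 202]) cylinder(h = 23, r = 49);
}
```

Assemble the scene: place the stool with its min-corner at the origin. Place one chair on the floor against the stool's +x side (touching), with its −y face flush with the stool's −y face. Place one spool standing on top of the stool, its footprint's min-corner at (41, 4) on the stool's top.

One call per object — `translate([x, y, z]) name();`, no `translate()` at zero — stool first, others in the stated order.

stool();
translate([254, 0, 0]) chair();
translate([41, 4, 439]) spool();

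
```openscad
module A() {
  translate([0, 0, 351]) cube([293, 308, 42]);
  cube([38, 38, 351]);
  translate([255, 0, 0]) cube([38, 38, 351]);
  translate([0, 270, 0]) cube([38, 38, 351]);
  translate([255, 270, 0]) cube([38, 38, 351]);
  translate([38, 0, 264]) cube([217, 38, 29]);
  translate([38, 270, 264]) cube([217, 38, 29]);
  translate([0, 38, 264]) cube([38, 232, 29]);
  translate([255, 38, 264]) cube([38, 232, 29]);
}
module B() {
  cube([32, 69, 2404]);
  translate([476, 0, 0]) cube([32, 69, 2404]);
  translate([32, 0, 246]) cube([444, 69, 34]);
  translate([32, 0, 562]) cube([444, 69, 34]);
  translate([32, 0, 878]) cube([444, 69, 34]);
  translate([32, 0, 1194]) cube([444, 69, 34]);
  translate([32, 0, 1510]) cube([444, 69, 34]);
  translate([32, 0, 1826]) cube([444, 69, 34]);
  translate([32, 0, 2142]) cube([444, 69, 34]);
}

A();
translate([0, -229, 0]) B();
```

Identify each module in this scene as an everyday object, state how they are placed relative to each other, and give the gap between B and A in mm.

The ladder's nearest face is 160 mm from the stool's −y face.

A is a stool. B is a ladder. The ladder is on the floor beside the stool on its −y side. The gap between the ladder and the stool is 160 mm.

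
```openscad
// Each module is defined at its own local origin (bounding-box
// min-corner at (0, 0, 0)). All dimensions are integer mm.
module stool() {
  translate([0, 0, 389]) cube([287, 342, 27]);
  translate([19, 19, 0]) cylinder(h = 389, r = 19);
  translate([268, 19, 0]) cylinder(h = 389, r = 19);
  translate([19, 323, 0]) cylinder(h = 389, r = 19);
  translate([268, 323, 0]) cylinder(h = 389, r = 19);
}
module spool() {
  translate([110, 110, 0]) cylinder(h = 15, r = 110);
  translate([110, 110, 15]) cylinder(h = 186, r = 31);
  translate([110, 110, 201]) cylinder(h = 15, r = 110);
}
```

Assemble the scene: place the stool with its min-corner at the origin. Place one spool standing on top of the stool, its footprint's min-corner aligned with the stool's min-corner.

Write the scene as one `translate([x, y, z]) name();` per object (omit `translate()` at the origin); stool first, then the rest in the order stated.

stool();
translate([0, 0, 416]) spool();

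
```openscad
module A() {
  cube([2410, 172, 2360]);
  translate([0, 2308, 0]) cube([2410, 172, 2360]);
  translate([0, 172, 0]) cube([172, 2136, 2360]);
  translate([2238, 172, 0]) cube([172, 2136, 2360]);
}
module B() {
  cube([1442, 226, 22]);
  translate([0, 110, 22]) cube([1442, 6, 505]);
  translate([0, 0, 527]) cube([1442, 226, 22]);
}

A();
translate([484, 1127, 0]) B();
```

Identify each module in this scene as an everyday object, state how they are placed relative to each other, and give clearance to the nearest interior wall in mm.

Clearances: x = 312, y = 955; minimum 312 mm.

A is a house frame. B is an I-beam. The I-beam sits inside the house frame, centred. The clearance to the nearest interior wall is 312 mm.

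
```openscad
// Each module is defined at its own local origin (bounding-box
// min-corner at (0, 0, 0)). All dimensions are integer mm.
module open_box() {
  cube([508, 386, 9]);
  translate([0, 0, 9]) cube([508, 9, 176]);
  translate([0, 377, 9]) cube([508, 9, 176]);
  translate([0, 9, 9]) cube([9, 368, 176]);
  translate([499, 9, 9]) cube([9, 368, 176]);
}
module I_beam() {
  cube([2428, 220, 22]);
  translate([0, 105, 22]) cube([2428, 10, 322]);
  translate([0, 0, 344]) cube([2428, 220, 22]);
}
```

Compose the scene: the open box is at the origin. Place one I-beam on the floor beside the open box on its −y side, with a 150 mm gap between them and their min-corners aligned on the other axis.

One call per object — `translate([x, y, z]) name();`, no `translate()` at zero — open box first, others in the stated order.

open_box();
translate([0, -370, 0]) I_beam();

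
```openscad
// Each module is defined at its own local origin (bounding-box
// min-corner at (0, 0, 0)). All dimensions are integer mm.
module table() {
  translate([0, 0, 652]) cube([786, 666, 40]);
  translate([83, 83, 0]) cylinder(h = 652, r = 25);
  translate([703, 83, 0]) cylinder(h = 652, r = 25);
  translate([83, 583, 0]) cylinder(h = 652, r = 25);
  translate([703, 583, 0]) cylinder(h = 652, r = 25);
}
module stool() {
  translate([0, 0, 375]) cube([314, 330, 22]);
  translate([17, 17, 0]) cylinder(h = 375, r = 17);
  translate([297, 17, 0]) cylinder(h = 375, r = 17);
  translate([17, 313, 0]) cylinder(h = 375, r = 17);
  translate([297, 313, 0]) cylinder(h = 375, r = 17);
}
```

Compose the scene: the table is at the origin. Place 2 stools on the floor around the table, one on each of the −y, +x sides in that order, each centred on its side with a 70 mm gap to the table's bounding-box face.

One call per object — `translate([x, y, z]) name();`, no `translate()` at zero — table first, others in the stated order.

table();
translate([236, -400, 0]) stool();
translate([856, 168, 0]) stool();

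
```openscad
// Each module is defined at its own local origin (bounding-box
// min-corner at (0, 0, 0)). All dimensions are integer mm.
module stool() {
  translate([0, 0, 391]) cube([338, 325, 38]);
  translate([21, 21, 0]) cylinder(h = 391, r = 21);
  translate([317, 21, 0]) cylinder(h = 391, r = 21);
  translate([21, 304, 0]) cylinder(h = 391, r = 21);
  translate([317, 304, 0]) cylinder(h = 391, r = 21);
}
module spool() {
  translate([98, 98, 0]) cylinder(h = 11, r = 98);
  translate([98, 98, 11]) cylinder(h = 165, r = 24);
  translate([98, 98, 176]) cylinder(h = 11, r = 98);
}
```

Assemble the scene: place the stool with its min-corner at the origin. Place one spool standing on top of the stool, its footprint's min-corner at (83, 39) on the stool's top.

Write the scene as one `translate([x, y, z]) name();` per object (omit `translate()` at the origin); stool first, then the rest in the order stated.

stool();
translate([83, 39, 429]) spool();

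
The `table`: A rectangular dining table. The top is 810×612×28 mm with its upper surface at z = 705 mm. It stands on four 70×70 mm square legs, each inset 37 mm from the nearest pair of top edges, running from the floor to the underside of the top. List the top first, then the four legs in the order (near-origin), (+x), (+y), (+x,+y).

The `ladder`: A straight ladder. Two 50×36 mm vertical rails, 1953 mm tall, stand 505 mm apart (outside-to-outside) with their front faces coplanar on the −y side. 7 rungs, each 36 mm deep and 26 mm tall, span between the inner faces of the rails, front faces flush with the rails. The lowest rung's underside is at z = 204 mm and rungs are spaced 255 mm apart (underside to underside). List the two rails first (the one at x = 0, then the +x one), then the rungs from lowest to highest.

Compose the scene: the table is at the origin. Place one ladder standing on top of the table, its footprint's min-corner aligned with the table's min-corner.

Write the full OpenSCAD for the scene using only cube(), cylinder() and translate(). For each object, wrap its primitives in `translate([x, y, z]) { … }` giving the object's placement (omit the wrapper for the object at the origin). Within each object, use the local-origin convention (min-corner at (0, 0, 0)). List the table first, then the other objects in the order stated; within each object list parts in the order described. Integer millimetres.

translate([0, 0, 677]) cube([810, 612, 28]);
translate([37, 37, 0]) cube([70, 70, 677]);
translate([703, 37, 0]) cube([70, 70, 677]);
translate([37, 505, 0]) cube([70, 70, 677]);
translate([703, 505, 0]) cube([70, 70, 677]);
translate([0, 0, 705]) {
  cube([50, 36, 1953]);
  translate([455, 0, 0]) cube([50, 36, 1953]);
  translate([50, 0, 204]) cube([405, 36, 26]);
  translate([50, 0, 459]) cube([405, 36, 26]);
  translate([50, 0, 714]) cube([405, 36, 26]);
  translate([50, 0, 969]) cube([405, 36, 26]);
  translate([50, 0, 1224]) cube([405, 36, 26]);
  translate([50, 0, 1479]) cube([405, 36, 26]);
  translate([50, 0, 1734]) cube([405, 36, 26]);
}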